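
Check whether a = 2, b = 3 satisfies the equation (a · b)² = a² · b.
Substituting a = 2, b = 3:

LHS = (2 · 3)² = 36
RHS = 2² · 3 = 12

LHS ≠ RHS, so the equation does not hold at this point.

Answer: Fails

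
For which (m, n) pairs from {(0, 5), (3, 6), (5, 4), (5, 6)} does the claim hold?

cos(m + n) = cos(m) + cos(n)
None

Testing each pair:
(0, 5): LHS = cos(5) ≈ 0.2837, RHS = cos(5) + 1 ≈ 1.284 → fails
(3, 6): LHS = cos(9) ≈ -0.9111, RHS = cos(3) + cos(6) ≈ -0.02982 → fails
(5, 4): LHS = cos(9) ≈ -0.9111, RHS = cos(4) + cos(5) ≈ -0.37 → fails
(5, 6): LHS = cos(11) ≈ 0.004426, RHS = cos(5) + cos(6) ≈ 1.244 → fails

No pair satisfies the claim.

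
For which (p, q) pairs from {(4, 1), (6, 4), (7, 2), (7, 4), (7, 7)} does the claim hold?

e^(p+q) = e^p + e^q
Testing each pair:
(4, 1): LHS = e^5 ≈ 148.4, RHS = e + e^4 ≈ 57.32 → fails
(6, 4): LHS = e^10 ≈ 22026.5, RHS = e^4 + e^6 ≈ 458 → fails
(7, 2): LHS = e^9 ≈ 8103, RHS = e^2 + e^7 ≈ 1104 → fails
(7, 4): LHS = e^11 ≈ 59874.1, RHS = e^4 + e^7 ≈ 1151 → fails
(7, 7): LHS = e^14 ≈ 1202604.3, RHS = 2·e^7 ≈ 2193 → fails

No pair satisfies the claim.

Answer: None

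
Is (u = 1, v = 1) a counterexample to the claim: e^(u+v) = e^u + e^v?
Yes

Substituting u = 1, v = 1:
LHS = e^(1+1) = e^2 ≈ 7.389
RHS = e^1 + e^1 = 2·e ≈ 5.437

Since LHS ≠ RHS, this pair disproves the claim.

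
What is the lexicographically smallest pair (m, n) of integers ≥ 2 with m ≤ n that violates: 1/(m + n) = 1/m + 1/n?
(m, n) = (2, 2)

Substituting (2, 2) into the claim:
LHS = 1/(2 + 2) = 1/4
RHS = 1/2 + 1/2 = 1

Since LHS ≠ RHS, this pair disproves the claim, and no lexicographically smaller pair (m ≤ n, integers ≥ 2) does.

For instance (4, 7) is also a counterexample (LHS = 1/11, RHS = 11/28), but it's lexicographically larger.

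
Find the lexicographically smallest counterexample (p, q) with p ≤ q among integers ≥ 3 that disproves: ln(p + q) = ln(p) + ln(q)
(p, q) = (3, 3)

Substituting (3, 3) into the claim:
LHS = ln(3 + 3) = ln(6) ≈ 1.792
RHS = ln(3) + ln(3) = 2·ln(3) ≈ 2.197

Since LHS ≠ RHS, this pair disproves the claim, and no lexicographically smaller pair (p ≤ q, integers ≥ 3) does.

For instance (3, 8) is also a counterexample (LHS = ln(11) ≈ 2.398, RHS = ln(3) + ln(8) ≈ 3.178), but it's lexicographically larger.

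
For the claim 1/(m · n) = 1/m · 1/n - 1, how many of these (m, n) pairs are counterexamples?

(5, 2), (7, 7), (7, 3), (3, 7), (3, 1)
Testing each pair:
(5, 2): LHS = 1/10, RHS = -9/10 → counterexample
(7, 7): LHS = 1/49, RHS = -48/49 → counterexample
(7, 3): LHS = 1/21, RHS = -20/21 → counterexample
(3, 7): LHS = 1/21, RHS = -20/21 → counterexample
(3, 1): LHS = 1/3, RHS = -2/3 → counterexample

That makes 5 counterexamples.

Answer: 5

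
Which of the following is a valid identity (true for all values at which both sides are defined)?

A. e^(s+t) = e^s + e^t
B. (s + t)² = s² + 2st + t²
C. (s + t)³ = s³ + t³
A: fails at (2, 3) — LHS = e^5 ≈ 148.4, RHS = e^2 + e^3 ≈ 27.47.
B: holds — e.g. at (3, 4), both sides equal 49.
C: fails at (1, 1) — LHS = 8, RHS = 2.

Answer: B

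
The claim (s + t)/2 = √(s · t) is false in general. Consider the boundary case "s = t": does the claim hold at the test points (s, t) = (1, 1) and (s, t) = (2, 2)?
Yes, holds at both test points

At (1, 1): LHS = 1, RHS = 1 → equal
At (2, 2): LHS = 2, RHS = 2 → equal

So the claim does hold at both of these boundary points, even though it is not an identity.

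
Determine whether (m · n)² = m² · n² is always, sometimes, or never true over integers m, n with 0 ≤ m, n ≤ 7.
The identity holds for every pair in the range. For instance at (m, n) = (3, 7): both sides equal 441.

Answer: Always true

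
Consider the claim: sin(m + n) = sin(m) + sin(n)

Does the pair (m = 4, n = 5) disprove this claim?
Substituting m = 4, n = 5:
LHS = sin(4 + 5) = sin(9) ≈ 0.4121
RHS = sin(4) + sin(5) ≈ -1.716

Since LHS ≠ RHS, this pair disproves the claim.

Answer: Yes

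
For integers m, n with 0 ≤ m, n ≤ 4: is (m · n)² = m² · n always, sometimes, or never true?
It holds at (m, n) = (0, 0) (both sides equal 0), but fails at (m, n) = (2, 2) (LHS = 16, RHS = 8).

Answer: Sometimes true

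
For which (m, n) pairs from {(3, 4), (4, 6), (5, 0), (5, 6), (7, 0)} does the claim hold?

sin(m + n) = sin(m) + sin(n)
(5, 0), (7, 0)

Testing each pair:
(3, 4): LHS = sin(7) ≈ 0.657, RHS = sin(4) + sin(3) ≈ -0.6157 → fails
(4, 6): LHS = sin(10) ≈ -0.544, RHS = sin(4) + sin(6) ≈ -1.036 → fails
(5, 0): LHS = sin(5) ≈ -0.9589, RHS = sin(5) ≈ -0.9589 → holds
(5, 6): LHS = sin(11) ≈ -1, RHS = sin(5) + sin(6) ≈ -1.238 → fails
(7, 0): LHS = sin(7) ≈ 0.657, RHS = sin(7) ≈ 0.657 → holds

2 of 5 pairs satisfy the claim.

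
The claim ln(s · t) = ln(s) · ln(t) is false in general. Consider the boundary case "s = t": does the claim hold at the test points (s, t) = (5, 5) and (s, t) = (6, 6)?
At (5, 5): LHS = ln(25) ≈ 3.219 ≠ RHS = ln(5)² ≈ 2.59
At (6, 6): LHS = ln(36) ≈ 3.584 ≠ RHS = ln(6)² ≈ 3.21

Answer: No, fails at both test points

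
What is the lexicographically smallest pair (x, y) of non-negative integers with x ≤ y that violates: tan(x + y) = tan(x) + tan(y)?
(x, y) = (1, 1)

Substituting (1, 1) into the claim:
LHS = tan(1 + 1) = tan(2) ≈ -2.185
RHS = tan(1) + tan(1) = 2·tan(1) ≈ 3.115

Since LHS ≠ RHS, this pair disproves the claim, and no lexicographically smaller pair (x ≤ y, non-negative integers) does.

For instance (4, 7) is also a counterexample (LHS = tan(11) ≈ -226, RHS = tan(7) + tan(4) ≈ 2.029), but it's lexicographically larger.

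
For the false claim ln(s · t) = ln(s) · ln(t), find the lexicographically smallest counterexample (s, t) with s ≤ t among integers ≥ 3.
Substituting (3, 3) into the claim:
LHS = ln(3 · 3) = ln(9) ≈ 2.197
RHS = ln(3) · ln(3) = ln(3)² ≈ 1.207

Since LHS ≠ RHS, this pair disproves the claim, and no lexicographically smaller pair (s ≤ t, integers ≥ 3) does.

For instance (7, 7) is also a counterexample (LHS = ln(49) ≈ 3.892, RHS = ln(7)² ≈ 3.787), but it's lexicographically larger.

Answer: (s, t) = (3, 3)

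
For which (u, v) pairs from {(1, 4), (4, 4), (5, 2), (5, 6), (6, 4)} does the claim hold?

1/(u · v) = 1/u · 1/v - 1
None

Testing each pair:
(1, 4): LHS = 1/4, RHS = -3/4 → fails
(4, 4): LHS = 1/16, RHS = -15/16 → fails
(5, 2): LHS = 1/10, RHS = -9/10 → fails
(5, 6): LHS = 1/30, RHS = -29/30 → fails
(6, 4): LHS = 1/24, RHS = -23/24 → fails

No pair satisfies the claim.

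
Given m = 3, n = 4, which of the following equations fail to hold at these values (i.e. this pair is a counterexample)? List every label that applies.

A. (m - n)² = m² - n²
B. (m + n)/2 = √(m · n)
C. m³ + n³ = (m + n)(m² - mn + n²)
Evaluating each claim at the given values:
A. LHS = 1, RHS = -7 → fails here (LHS ≠ RHS)
B. LHS = 7/2, RHS = 2·√(3) ≈ 3.464 → fails here (LHS ≠ RHS)
C. LHS = 91, RHS = 91 → holds here (LHS = RHS)

Answer: A, B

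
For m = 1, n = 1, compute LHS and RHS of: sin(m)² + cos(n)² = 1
LHS = sin(1)² + cos(1)² = 1
RHS = 1

LHS = RHS: the two sides agree.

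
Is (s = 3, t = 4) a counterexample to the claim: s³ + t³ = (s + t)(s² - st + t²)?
No

Substituting s = 3, t = 4:
LHS = 3³ + 4³ = 91
RHS = (3 + 4)(3² - 3·4 + 4²) = 91

The sides agree, so this pair does not disprove the claim.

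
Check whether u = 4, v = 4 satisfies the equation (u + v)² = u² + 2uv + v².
Substituting u = 4, v = 4:

LHS = (4 + 4)² = 64
RHS = 4² + 2·4·4 + 4² = 64

LHS = RHS, so the equation holds at this point.

Answer: Holds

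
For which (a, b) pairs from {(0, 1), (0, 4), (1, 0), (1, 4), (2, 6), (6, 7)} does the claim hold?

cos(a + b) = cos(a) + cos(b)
Testing each pair:
(0, 1): LHS = cos(1) ≈ 0.5403, RHS = cos(1) + 1 ≈ 1.54 → fails
(0, 4): LHS = cos(4) ≈ -0.6536, RHS = cos(4) + 1 ≈ 0.3464 → fails
(1, 0): LHS = cos(1) ≈ 0.5403, RHS = cos(1) + 1 ≈ 1.54 → fails
(1, 4): LHS = cos(5) ≈ 0.2837, RHS = cos(4) + cos(1) ≈ -0.1133 → fails
(2, 6): LHS = cos(8) ≈ -0.1455, RHS = cos(2) + cos(6) ≈ 0.544 → fails
(6, 7): LHS = cos(13) ≈ 0.9074, RHS = cos(7) + cos(6) ≈ 1.714 → fails

No pair satisfies the claim.

Answer: None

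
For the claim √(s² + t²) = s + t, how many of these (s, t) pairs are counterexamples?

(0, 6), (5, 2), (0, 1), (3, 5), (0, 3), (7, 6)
3

Testing each pair:
(0, 6): LHS = 6, RHS = 6 → satisfies claim
(5, 2): LHS = √(29) ≈ 5.385, RHS = 7 → counterexample
(0, 1): LHS = 1, RHS = 1 → satisfies claim
(3, 5): LHS = √(34) ≈ 5.831, RHS = 8 → counterexample
(0, 3): LHS = 3, RHS = 3 → satisfies claim
(7, 6): LHS = √(85) ≈ 9.22, RHS = 13 → counterexample

That makes 3 counterexamples.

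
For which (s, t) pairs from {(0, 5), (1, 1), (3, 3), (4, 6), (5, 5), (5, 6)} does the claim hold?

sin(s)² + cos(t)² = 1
(1, 1), (3, 3), (5, 5)

Testing each pair:
(0, 5): LHS = cos(5)² ≈ 0.08046, RHS = 1 → fails
(1, 1): LHS = cos(1)² + sin(1)² = 1, RHS = 1 → holds
(3, 3): LHS = sin(3)² + cos(3)² = 1, RHS = 1 → holds
(4, 6): LHS = sin(4)² + cos(6)² ≈ 1.495, RHS = 1 → fails
(5, 5): LHS = cos(5)² + sin(5)² = 1, RHS = 1 → holds
(5, 6): LHS = sin(5)² + cos(6)² ≈ 1.841, RHS = 1 → fails

3 of 6 pairs satisfy the claim.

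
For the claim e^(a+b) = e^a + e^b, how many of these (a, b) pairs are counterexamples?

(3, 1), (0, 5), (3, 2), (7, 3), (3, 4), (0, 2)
6

Testing each pair:
(3, 1): LHS = e^4 ≈ 54.6, RHS = e + e^3 ≈ 22.8 → counterexample
(0, 5): LHS = e^5 ≈ 148.4, RHS = 1 + e^5 ≈ 149.4 → counterexample
(3, 2): LHS = e^5 ≈ 148.4, RHS = e^2 + e^3 ≈ 27.47 → counterexample
(7, 3): LHS = e^10 ≈ 22026.5, RHS = e^3 + e^7 ≈ 1117 → counterexample
(3, 4): LHS = e^7 ≈ 1097, RHS = e^3 + e^4 ≈ 74.68 → counterexample
(0, 2): LHS = e^2 ≈ 7.389, RHS = 1 + e^2 ≈ 8.389 → counterexample

That makes 6 counterexamples.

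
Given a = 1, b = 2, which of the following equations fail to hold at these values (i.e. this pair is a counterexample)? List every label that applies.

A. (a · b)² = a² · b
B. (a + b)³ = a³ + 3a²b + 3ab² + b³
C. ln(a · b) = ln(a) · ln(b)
A, C

Evaluating each claim at the given values:
A. LHS = 4, RHS = 2 → fails here (LHS ≠ RHS)
B. LHS = 27, RHS = 27 → holds here (LHS = RHS)
C. LHS = ln(2) ≈ 0.6931, RHS = 0 → fails here (LHS ≠ RHS)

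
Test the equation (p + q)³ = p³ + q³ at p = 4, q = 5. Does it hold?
Substituting p = 4, q = 5:

LHS = (4 + 5)³ = 729
RHS = 4³ + 5³ = 189

LHS ≠ RHS, so the equation does not hold at this point.

Answer: Fails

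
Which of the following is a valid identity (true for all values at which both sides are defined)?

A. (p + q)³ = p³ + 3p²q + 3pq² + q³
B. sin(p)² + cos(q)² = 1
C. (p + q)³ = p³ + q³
A

A: holds — e.g. at (4, 6), both sides equal 1000.
B: fails at (5, 8) — LHS = cos(8)² + sin(5)² ≈ 0.9407, RHS = 1.
C: fails at (4, 6) — LHS = 1000, RHS = 280.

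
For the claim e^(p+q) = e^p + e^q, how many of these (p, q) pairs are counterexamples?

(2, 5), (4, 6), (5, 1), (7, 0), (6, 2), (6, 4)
Testing each pair:
(2, 5): LHS = e^7 ≈ 1097, RHS = e^2 + e^5 ≈ 155.8 → counterexample
(4, 6): LHS = e^10 ≈ 22026.5, RHS = e^4 + e^6 ≈ 458 → counterexample
(5, 1): LHS = e^6 ≈ 403.4, RHS = e + e^5 ≈ 151.1 → counterexample
(7, 0): LHS = e^7 ≈ 1097, RHS = 1 + e^7 ≈ 1098 → counterexample
(6, 2): LHS = e^8 ≈ 2981, RHS = e^2 + e^6 ≈ 410.8 → counterexample
(6, 4): LHS = e^10 ≈ 22026.5, RHS = e^4 + e^6 ≈ 458 → counterexample

That makes 6 counterexamples.

Answer: 6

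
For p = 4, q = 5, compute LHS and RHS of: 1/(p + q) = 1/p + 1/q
LHS = 1/(4 + 5) = 1/9
RHS = 1/4 + 1/5 = 9/20

LHS ≠ RHS, so the equation does not hold here.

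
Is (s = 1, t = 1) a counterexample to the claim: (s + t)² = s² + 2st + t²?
No

Substituting s = 1, t = 1:
LHS = (1 + 1)² = 4
RHS = 1² + 2·1·1 + 1² = 4

The sides agree, so this pair does not disprove the claim.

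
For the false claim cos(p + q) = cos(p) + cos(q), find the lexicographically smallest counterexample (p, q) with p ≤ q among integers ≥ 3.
Substituting (3, 3) into the claim:
LHS = cos(3 + 3) = cos(6) ≈ 0.9602
RHS = cos(3) + cos(3) = 2·cos(3) ≈ -1.98

Since LHS ≠ RHS, this pair disproves the claim, and no lexicographically smaller pair (p ≤ q, integers ≥ 3) does.

For instance (6, 7) is also a counterexample (LHS = cos(13) ≈ 0.9074, RHS = cos(7) + cos(6) ≈ 1.714), but it's lexicographically larger.

Answer: (p, q) = (3, 3)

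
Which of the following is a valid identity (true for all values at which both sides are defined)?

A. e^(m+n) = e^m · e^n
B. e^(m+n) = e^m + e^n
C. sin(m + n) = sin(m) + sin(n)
A: holds — e.g. at (3, 7), both sides equal e^10 ≈ 22026.5.
B: fails at (3, 4) — LHS = e^7 ≈ 1097, RHS = e^3 + e^4 ≈ 74.68.
C: fails at (6, 7) — LHS = sin(13) ≈ 0.4202, RHS = sin(6) + sin(7) ≈ 0.3776.

Answer: A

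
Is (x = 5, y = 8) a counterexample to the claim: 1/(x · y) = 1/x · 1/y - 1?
Substituting x = 5, y = 8:
LHS = 1/(5 · 8) = 1/40
RHS = 1/5 · 1/8 - 1 = -39/40

Since LHS ≠ RHS, this pair disproves the claim.

Answer: Yes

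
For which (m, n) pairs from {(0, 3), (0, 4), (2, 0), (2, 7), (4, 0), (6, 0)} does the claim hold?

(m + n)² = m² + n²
(0, 3), (0, 4), (2, 0), (4, 0), (6, 0)

Testing each pair:
(0, 3): LHS = 9, RHS = 9 → holds
(0, 4): LHS = 16, RHS = 16 → holds
(2, 0): LHS = 4, RHS = 4 → holds
(2, 7): LHS = 81, RHS = 53 → fails
(4, 0): LHS = 16, RHS = 16 → holds
(6, 0): LHS = 36, RHS = 36 → holds

5 of 6 pairs satisfy the claim.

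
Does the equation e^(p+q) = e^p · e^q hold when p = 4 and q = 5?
Substituting p = 4, q = 5:

LHS = e^(4+5) = e^9 ≈ 8103
RHS = e^4 · e^5 = e^9 ≈ 8103

LHS = RHS, so the equation holds at this point.

Answer: Holds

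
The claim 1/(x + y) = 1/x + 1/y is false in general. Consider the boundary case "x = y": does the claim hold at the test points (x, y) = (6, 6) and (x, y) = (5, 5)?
At (6, 6): LHS = 1/12 ≠ RHS = 1/3
At (5, 5): LHS = 1/10 ≠ RHS = 2/5

Answer: No, fails at both test points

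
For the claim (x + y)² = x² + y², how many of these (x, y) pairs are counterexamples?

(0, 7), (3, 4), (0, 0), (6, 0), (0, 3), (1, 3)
2

Testing each pair:
(0, 7): LHS = 49, RHS = 49 → satisfies claim
(3, 4): LHS = 49, RHS = 25 → counterexample
(0, 0): LHS = 0, RHS = 0 → satisfies claim
(6, 0): LHS = 36, RHS = 36 → satisfies claim
(0, 3): LHS = 9, RHS = 9 → satisfies claim
(1, 3): LHS = 16, RHS = 10 → counterexample

That makes 2 counterexamples.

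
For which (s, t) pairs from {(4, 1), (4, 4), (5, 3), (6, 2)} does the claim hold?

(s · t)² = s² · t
(4, 1)

Testing each pair:
(4, 1): LHS = 16, RHS = 16 → holds
(4, 4): LHS = 256, RHS = 64 → fails
(5, 3): LHS = 225, RHS = 75 → fails
(6, 2): LHS = 144, RHS = 72 → fails

1 of 4 pairs satisfies the claim.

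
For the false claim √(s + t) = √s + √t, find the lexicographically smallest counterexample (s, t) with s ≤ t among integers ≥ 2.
Substituting (2, 2) into the claim:
LHS = √(2 + 2) = 2
RHS = √2 + √2 = 2·√(2) ≈ 2.828

Since LHS ≠ RHS, this pair disproves the claim, and no lexicographically smaller pair (s ≤ t, integers ≥ 2) does.

For instance (2, 6) is also a counterexample (LHS = 2·√(2) ≈ 2.828, RHS = √(2) + √(6) ≈ 3.864), but it's lexicographically larger.

Answer: (s, t) = (2, 2)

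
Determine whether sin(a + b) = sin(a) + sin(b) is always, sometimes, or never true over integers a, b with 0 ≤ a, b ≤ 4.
Sometimes true

It holds at (a, b) = (3, 0) (both sides equal sin(3) ≈ 0.1411), but fails at (a, b) = (3, 4) (LHS = sin(7) ≈ 0.657, RHS = sin(4) + sin(3) ≈ -0.6157).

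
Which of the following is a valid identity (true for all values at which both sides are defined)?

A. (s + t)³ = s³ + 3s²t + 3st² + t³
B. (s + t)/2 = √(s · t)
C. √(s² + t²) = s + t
A: holds — e.g. at (3, 4), both sides equal 343.
B: fails at (2, 3) — LHS = 5/2, RHS = √(6) ≈ 2.449.
C: fails at (6, 7) — LHS = √(85) ≈ 9.22, RHS = 13.

Answer: A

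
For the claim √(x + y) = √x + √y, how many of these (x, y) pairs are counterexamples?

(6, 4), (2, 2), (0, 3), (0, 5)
2

Testing each pair:
(6, 4): LHS = √(10) ≈ 3.162, RHS = 2 + √(6) ≈ 4.449 → counterexample
(2, 2): LHS = 2, RHS = 2·√(2) ≈ 2.828 → counterexample
(0, 3): LHS = √(3) ≈ 1.732, RHS = √(3) ≈ 1.732 → satisfies claim
(0, 5): LHS = √(5) ≈ 2.236, RHS = √(5) ≈ 2.236 → satisfies claim

That makes 2 counterexamples.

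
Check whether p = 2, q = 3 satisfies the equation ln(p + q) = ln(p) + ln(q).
Substituting p = 2, q = 3:

LHS = ln(2 + 3) = ln(5) ≈ 1.609
RHS = ln(2) + ln(3) ≈ 1.792

LHS ≠ RHS, so the equation does not hold at this point.

Answer: Fails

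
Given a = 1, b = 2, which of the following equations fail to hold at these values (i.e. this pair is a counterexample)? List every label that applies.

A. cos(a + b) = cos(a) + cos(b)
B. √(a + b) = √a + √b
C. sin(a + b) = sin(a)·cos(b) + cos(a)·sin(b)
Evaluating each claim at the given values:
A. LHS = cos(3) ≈ -0.99, RHS = cos(2) + cos(1) ≈ 0.1242 → fails here (LHS ≠ RHS)
B. LHS = √(3) ≈ 1.732, RHS = 1 + √(2) ≈ 2.414 → fails here (LHS ≠ RHS)
C. LHS = sin(3) ≈ 0.1411, RHS = sin(1)·cos(2) + sin(2)·cos(1) ≈ 0.1411 → holds here (LHS = RHS)

Answer: A, B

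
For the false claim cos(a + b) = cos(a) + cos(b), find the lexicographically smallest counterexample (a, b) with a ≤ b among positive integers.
Substituting (1, 1) into the claim:
LHS = cos(1 + 1) = cos(2) ≈ -0.4161
RHS = cos(1) + cos(1) = 2·cos(1) ≈ 1.081

Since LHS ≠ RHS, this pair disproves the claim, and no lexicographically smaller pair (a ≤ b, positive integers) does.

For instance (4, 7) is also a counterexample (LHS = cos(11) ≈ 0.004426, RHS = cos(4) + cos(7) ≈ 0.1003), but it's lexicographically larger.

Answer: (a, b) = (1, 1)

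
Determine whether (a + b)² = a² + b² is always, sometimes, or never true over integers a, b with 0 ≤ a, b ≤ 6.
It holds at (a, b) = (5, 0) (both sides equal 25), but fails at (a, b) = (1, 6) (LHS = 49, RHS = 37).

Answer: Sometimes true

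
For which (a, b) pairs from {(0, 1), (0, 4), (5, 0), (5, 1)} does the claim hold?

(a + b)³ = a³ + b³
(0, 1), (0, 4), (5, 0)

Testing each pair:
(0, 1): LHS = 1, RHS = 1 → holds
(0, 4): LHS = 64, RHS = 64 → holds
(5, 0): LHS = 125, RHS = 125 → holds
(5, 1): LHS = 216, RHS = 126 → fails

3 of 4 pairs satisfy the claim.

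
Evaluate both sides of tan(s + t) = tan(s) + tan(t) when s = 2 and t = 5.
LHS = tan(2 + 5) = tan(7) ≈ 0.8714
RHS = tan(2) + tan(5) ≈ -5.566

LHS ≠ RHS (they differ by about 6.437), so the equation does not hold here.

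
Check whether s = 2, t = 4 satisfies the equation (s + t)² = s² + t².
Fails

Substituting s = 2, t = 4:

LHS = (2 + 4)² = 36
RHS = 2² + 4² = 20

LHS ≠ RHS, so the equation does not hold at this point.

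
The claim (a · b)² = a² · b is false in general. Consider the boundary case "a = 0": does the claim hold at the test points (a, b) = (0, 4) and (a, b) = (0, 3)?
Yes, holds at both test points

At (0, 4): LHS = 0, RHS = 0 → equal
At (0, 3): LHS = 0, RHS = 0 → equal

So the claim does hold at both of these boundary points, even though it is not an identity.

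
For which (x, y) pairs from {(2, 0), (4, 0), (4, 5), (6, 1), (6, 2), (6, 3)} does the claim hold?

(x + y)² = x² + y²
(2, 0), (4, 0)

Testing each pair:
(2, 0): LHS = 4, RHS = 4 → holds
(4, 0): LHS = 16, RHS = 16 → holds
(4, 5): LHS = 81, RHS = 41 → fails
(6, 1): LHS = 49, RHS = 37 → fails
(6, 2): LHS = 64, RHS = 40 → fails
(6, 3): LHS = 81, RHS = 45 → fails

2 of 6 pairs satisfy the claim.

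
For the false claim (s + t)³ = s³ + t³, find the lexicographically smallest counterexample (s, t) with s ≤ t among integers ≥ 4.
Substituting (4, 4) into the claim:
LHS = (4 + 4)³ = 512
RHS = 4³ + 4³ = 128

Since LHS ≠ RHS, this pair disproves the claim, and no lexicographically smaller pair (s ≤ t, integers ≥ 4) does.

For instance (5, 8) is also a counterexample (LHS = 2197, RHS = 637), but it's lexicographically larger.

Answer: (s, t) = (4, 4)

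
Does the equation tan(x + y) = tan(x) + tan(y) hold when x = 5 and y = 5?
Substituting x = 5, y = 5:

LHS = tan(5 + 5) = tan(10) ≈ 0.6484
RHS = tan(5) + tan(5) = 2·tan(5) ≈ -6.761

LHS ≠ RHS, so the equation does not hold at this point.

Answer: Fails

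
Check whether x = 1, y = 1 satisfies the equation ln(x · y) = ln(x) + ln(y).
Substituting x = 1, y = 1:

LHS = ln(1 · 1) = 0
RHS = ln(1) + ln(1) = 0

LHS = RHS, so the equation holds at this point.

Answer: Holds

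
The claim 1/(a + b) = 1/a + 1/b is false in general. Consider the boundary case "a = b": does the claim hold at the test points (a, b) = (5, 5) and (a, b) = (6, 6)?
At (5, 5): LHS = 1/10 ≠ RHS = 2/5
At (6, 6): LHS = 1/12 ≠ RHS = 1/3

Answer: No, fails at both test points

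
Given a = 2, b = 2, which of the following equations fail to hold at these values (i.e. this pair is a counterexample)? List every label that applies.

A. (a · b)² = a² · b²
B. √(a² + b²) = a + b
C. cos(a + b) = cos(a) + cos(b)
Evaluating each claim at the given values:
A. LHS = 16, RHS = 16 → holds here (LHS = RHS)
B. LHS = 2·√(2) ≈ 2.828, RHS = 4 → fails here (LHS ≠ RHS)
C. LHS = cos(4) ≈ -0.6536, RHS = 2·cos(2) ≈ -0.8323 → fails here (LHS ≠ RHS)

Answer: B, C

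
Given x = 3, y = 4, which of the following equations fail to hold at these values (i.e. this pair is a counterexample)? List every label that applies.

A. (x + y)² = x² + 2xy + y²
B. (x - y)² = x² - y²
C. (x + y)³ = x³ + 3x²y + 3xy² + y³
Evaluating each claim at the given values:
A. LHS = 49, RHS = 49 → holds here (LHS = RHS)
B. LHS = 1, RHS = -7 → fails here (LHS ≠ RHS)
C. LHS = 343, RHS = 343 → holds here (LHS = RHS)

Answer: B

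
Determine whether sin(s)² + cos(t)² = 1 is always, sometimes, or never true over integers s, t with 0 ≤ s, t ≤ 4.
It holds at (s, t) = (3, 3) (both sides equal 1), but fails at (s, t) = (0, 3) (LHS = cos(3)² ≈ 0.9801, RHS = 1).

Answer: Sometimes true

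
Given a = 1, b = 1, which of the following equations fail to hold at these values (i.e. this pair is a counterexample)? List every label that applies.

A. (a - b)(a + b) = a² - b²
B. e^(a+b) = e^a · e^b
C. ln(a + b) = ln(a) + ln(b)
Evaluating each claim at the given values:
A. LHS = 0, RHS = 0 → holds here (LHS = RHS)
B. LHS = e^2 ≈ 7.389, RHS = e^2 ≈ 7.389 → holds here (LHS = RHS)
C. LHS = ln(2) ≈ 0.6931, RHS = 0 → fails here (LHS ≠ RHS)

Answer: C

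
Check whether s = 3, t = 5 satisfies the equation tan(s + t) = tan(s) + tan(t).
Fails

Substituting s = 3, t = 5:

LHS = tan(3 + 5) = tan(8) ≈ -6.8
RHS = tan(3) + tan(5) ≈ -3.523

LHS ≠ RHS, so the equation does not hold at this point.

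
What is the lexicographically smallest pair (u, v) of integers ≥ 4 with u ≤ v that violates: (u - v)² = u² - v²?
(u, v) = (4, 5)

Substituting (4, 5) into the claim:
LHS = (4 - 5)² = 1
RHS = 4² - 5² = -9

Since LHS ≠ RHS, this pair disproves the claim, and no lexicographically smaller pair (u ≤ v, integers ≥ 4) does.

For instance (6, 11) is also a counterexample (LHS = 25, RHS = -85), but it's lexicographically larger.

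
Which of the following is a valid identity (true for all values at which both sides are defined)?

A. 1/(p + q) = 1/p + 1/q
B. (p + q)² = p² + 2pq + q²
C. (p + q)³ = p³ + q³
A: fails at (1, 3) — LHS = 1/4, RHS = 4/3.
B: holds — e.g. at (4, 4), both sides equal 64.
C: fails at (1, 3) — LHS = 64, RHS = 28.

Answer: B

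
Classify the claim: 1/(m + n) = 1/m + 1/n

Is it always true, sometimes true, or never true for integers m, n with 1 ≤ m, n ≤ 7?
Never true

The claim fails for every pair in the range. For instance at (m, n) = (7, 6): LHS = 1/13, RHS = 13/42.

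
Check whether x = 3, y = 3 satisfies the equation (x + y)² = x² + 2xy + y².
Holds

Substituting x = 3, y = 3:

LHS = (3 + 3)² = 36
RHS = 3² + 2·3·3 + 3² = 36

LHS = RHS, so the equation holds at this point.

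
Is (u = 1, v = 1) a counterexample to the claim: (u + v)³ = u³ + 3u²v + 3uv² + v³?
No

Substituting u = 1, v = 1:
LHS = (1 + 1)³ = 8
RHS = 1³ + 3·1²·1 + 3·1·1² + 1³ = 8

The sides agree, so this pair does not disprove the claim.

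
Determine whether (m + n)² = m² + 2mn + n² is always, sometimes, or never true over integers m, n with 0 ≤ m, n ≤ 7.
Always true

The identity holds for every pair in the range. For instance at (m, n) = (2, 3): both sides equal 25.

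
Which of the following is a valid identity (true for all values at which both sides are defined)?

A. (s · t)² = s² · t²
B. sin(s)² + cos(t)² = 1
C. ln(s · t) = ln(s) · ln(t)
A: holds — e.g. at (1, 1), both sides equal 1.
B: fails at (2, 5) — LHS = cos(5)² + sin(2)² ≈ 0.9073, RHS = 1.
C: fails at (2, 2) — LHS = ln(4) ≈ 1.386, RHS = ln(2)² ≈ 0.4805.

Answer: A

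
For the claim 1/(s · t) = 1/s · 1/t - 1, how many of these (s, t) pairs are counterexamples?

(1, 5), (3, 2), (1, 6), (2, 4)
Testing each pair:
(1, 5): LHS = 1/5, RHS = -4/5 → counterexample
(3, 2): LHS = 1/6, RHS = -5/6 → counterexample
(1, 6): LHS = 1/6, RHS = -5/6 → counterexample
(2, 4): LHS = 1/8, RHS = -7/8 → counterexample

That makes 4 counterexamples.

Answer: 4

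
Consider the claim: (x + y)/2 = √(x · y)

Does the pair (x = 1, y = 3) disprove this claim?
Substituting x = 1, y = 3:
LHS = (1 + 3)/2 = 2
RHS = √(1 · 3) = √(3) ≈ 1.732

Since LHS ≠ RHS, this pair disproves the claim.

Answer: Yes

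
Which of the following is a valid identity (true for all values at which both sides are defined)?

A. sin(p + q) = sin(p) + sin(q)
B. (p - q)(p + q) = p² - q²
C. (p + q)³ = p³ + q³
B

A: fails at (3, 7) — LHS = sin(10) ≈ -0.544, RHS = sin(3) + sin(7) ≈ 0.7981.
B: holds — e.g. at (3, 5), both sides equal -16.
C: fails at (1, 3) — LHS = 64, RHS = 28.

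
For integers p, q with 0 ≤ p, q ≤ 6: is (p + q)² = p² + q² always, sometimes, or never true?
Sometimes true

It holds at (p, q) = (2, 0) (both sides equal 4), but fails at (p, q) = (3, 6) (LHS = 81, RHS = 45).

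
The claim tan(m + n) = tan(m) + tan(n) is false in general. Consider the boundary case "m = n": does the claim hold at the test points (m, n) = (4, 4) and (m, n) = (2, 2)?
No, fails at both test points

At (4, 4): LHS = tan(8) ≈ -6.8 ≠ RHS = 2·tan(4) ≈ 2.316
At (2, 2): LHS = tan(4) ≈ 1.158 ≠ RHS = 2·tan(2) ≈ -4.37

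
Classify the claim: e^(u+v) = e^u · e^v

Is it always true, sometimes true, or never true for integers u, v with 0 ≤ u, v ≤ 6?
Always true

The identity holds for every pair in the range. For instance at (u, v) = (1, 4): both sides equal e^5 ≈ 148.4.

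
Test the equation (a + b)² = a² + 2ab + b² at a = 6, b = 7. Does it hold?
Substituting a = 6, b = 7:

LHS = (6 + 7)² = 169
RHS = 6² + 2·6·7 + 7² = 169

LHS = RHS, so the equation holds at this point.

Answer: Holds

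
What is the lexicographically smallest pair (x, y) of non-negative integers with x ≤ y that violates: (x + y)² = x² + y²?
At (0, 5): both sides equal 25, so it holds there.

Substituting (1, 1) into the claim:
LHS = (1 + 1)² = 4
RHS = 1² + 1² = 2

Since LHS ≠ RHS, this pair disproves the claim, and no lexicographically smaller pair (x ≤ y, non-negative integers) does.

For instance (3, 4) is also a counterexample (LHS = 49, RHS = 25), but it's lexicographically larger.

Answer: (x, y) = (1, 1)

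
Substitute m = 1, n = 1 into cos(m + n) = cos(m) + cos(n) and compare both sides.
LHS = cos(1 + 1) = cos(2) ≈ -0.4161
RHS = cos(1) + cos(1) = 2·cos(1) ≈ 1.081

LHS ≠ RHS (they differ by about 1.497), so the equation does not hold here.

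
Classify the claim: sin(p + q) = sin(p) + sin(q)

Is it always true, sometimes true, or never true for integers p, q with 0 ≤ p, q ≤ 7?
It holds at (p, q) = (0, 5) (both sides equal sin(5) ≈ -0.9589), but fails at (p, q) = (6, 3) (LHS = sin(9) ≈ 0.4121, RHS = sin(6) + sin(3) ≈ -0.1383).

Answer: Sometimes true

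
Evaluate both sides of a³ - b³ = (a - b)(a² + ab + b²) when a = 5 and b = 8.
LHS = 5³ - 8³ = -387
RHS = (5 - 8)(5² + 5·8 + 8²) = -387

LHS = RHS: the two sides agree.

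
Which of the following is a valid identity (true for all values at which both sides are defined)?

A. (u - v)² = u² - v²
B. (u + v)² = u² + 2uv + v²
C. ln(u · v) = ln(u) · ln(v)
A: fails at (3, 5) — LHS = 4, RHS = -16.
B: holds — e.g. at (6, 7), both sides equal 169.
C: fails at (3, 4) — LHS = ln(12) ≈ 2.485, RHS = ln(3)·ln(4) ≈ 1.523.

Answer: B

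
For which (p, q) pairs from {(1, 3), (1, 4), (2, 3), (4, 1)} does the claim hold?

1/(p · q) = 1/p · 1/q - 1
None

Testing each pair:
(1, 3): LHS = 1/3, RHS = -2/3 → fails
(1, 4): LHS = 1/4, RHS = -3/4 → fails
(2, 3): LHS = 1/6, RHS = -5/6 → fails
(4, 1): LHS = 1/4, RHS = -3/4 → fails

No pair satisfies the claim.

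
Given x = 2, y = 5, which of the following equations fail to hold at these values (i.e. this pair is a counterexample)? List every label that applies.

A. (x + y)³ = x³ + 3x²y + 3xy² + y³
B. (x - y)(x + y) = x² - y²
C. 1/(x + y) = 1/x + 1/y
Evaluating each claim at the given values:
A. LHS = 343, RHS = 343 → holds here (LHS = RHS)
B. LHS = -21, RHS = -21 → holds here (LHS = RHS)
C. LHS = 1/7, RHS = 7/10 → fails here (LHS ≠ RHS)

Answer: C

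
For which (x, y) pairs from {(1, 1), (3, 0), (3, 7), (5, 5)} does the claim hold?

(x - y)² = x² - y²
Testing each pair:
(1, 1): LHS = 0, RHS = 0 → holds
(3, 0): LHS = 9, RHS = 9 → holds
(3, 7): LHS = 16, RHS = -40 → fails
(5, 5): LHS = 0, RHS = 0 → holds

3 of 4 pairs satisfy the claim.

Answer: (1, 1), (3, 0), (5, 5)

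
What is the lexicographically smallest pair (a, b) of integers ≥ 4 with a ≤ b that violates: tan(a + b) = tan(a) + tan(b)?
Substituting (4, 4) into the claim:
LHS = tan(4 + 4) = tan(8) ≈ -6.8
RHS = tan(4) + tan(4) = 2·tan(4) ≈ 2.316

Since LHS ≠ RHS, this pair disproves the claim, and no lexicographically smaller pair (a ≤ b, integers ≥ 4) does.

For instance (5, 8) is also a counterexample (LHS = tan(13) ≈ 0.463, RHS = tan(8) + tan(5) ≈ -10.18), but it's lexicographically larger.

Answer: (a, b) = (4, 4)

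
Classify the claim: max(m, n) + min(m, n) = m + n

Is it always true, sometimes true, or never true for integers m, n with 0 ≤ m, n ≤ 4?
Always true

The identity holds for every pair in the range. For instance at (m, n) = (0, 3): both sides equal 3.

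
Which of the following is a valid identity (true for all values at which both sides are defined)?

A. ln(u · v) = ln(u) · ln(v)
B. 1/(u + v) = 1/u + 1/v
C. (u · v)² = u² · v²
A: fails at (3, 7) — LHS = ln(21) ≈ 3.045, RHS = ln(3)·ln(7) ≈ 2.138.
B: fails at (1, 5) — LHS = 1/6, RHS = 6/5.
C: holds — e.g. at (5, 8), both sides equal 1600.

Answer: C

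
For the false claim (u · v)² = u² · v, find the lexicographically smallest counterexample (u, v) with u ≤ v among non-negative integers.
(u, v) = (1, 2)

At (0, 0): both sides equal 0, so it holds there.
At (1, 1): both sides equal 1, so it holds there.

Substituting (1, 2) into the claim:
LHS = (1 · 2)² = 4
RHS = 1² · 2 = 2

Since LHS ≠ RHS, this pair disproves the claim, and no lexicographically smaller pair (u ≤ v, non-negative integers) does.

For instance (1, 5) is also a counterexample (LHS = 25, RHS = 5), but it's lexicographically larger.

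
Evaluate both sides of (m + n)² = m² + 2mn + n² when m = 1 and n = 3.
LHS = (1 + 3)² = 16
RHS = 1² + 2·1·3 + 3² = 16

LHS = RHS: the two sides agree.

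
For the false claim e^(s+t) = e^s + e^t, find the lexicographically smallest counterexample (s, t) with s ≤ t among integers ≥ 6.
Substituting (6, 6) into the claim:
LHS = e^(6+6) = e^12 ≈ 162754.8
RHS = e^6 + e^6 = 2·e^6 ≈ 806.9

Since LHS ≠ RHS, this pair disproves the claim, and no lexicographically smaller pair (s ≤ t, integers ≥ 6) does.

For instance (12, 13) is also a counterexample (LHS = e^25 ≈ 72004899337.4, RHS = e^12 + e^13 ≈ 605168.2), but it's lexicographically larger.

Answer: (s, t) = (6, 6)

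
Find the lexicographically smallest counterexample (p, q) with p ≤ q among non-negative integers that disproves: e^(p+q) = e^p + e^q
(p, q) = (0, 0)

Substituting (0, 0) into the claim:
LHS = e^(0+0) = 1
RHS = e^0 + e^0 = 2

Since LHS ≠ RHS, this pair disproves the claim, and no lexicographically smaller pair (p ≤ q, non-negative integers) does.

For instance (0, 1) is also a counterexample (LHS = e ≈ 2.718, RHS = 1 + e ≈ 3.718), but it's lexicographically larger.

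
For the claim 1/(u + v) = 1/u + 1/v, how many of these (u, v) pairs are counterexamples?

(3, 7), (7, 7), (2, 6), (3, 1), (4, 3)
5

Testing each pair:
(3, 7): LHS = 1/10, RHS = 10/21 → counterexample
(7, 7): LHS = 1/14, RHS = 2/7 → counterexample
(2, 6): LHS = 1/8, RHS = 2/3 → counterexample
(3, 1): LHS = 1/4, RHS = 4/3 → counterexample
(4, 3): LHS = 1/7, RHS = 7/12 → counterexample

That makes 5 counterexamples.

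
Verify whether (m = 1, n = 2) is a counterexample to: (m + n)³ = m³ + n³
Yes

Substituting m = 1, n = 2:
LHS = (1 + 2)³ = 27
RHS = 1³ + 2³ = 9

Since LHS ≠ RHS, this pair disproves the claim.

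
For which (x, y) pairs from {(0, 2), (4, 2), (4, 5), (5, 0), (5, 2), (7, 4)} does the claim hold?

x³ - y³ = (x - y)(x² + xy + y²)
All pairs

Testing each pair:
(0, 2): LHS = -8, RHS = -8 → holds
(4, 2): LHS = 56, RHS = 56 → holds
(4, 5): LHS = -61, RHS = -61 → holds
(5, 0): LHS = 125, RHS = 125 → holds
(5, 2): LHS = 117, RHS = 117 → holds
(7, 4): LHS = 279, RHS = 279 → holds

Every pair satisfies the claim.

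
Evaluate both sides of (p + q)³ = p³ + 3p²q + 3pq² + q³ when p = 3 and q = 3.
LHS = (3 + 3)³ = 216
RHS = 3³ + 3·3²·3 + 3·3·3² + 3³ = 216

LHS = RHS: the two sides agree.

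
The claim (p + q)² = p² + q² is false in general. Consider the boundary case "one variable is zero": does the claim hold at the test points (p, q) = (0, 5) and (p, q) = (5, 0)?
Yes, holds at both test points

At (0, 5): LHS = 25, RHS = 25 → equal
At (5, 0): LHS = 25, RHS = 25 → equal

So the claim does hold at both of these boundary points, even though it is not an identity.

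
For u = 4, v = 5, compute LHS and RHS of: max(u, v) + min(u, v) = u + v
LHS = max(4, 5) + min(4, 5) = 9
RHS = 4 + 5 = 9

LHS = RHS: the two sides agree.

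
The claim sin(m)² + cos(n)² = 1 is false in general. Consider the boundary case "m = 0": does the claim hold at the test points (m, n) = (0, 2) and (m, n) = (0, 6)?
No, fails at both test points

At (0, 2): LHS = cos(2)² ≈ 0.1732 ≠ RHS = 1
At (0, 6): LHS = cos(6)² ≈ 0.9219 ≠ RHS = 1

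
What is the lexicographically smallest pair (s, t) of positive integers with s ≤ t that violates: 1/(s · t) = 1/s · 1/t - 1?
Substituting (1, 1) into the claim:
LHS = 1/(1 · 1) = 1
RHS = 1/1 · 1/1 - 1 = 0

Since LHS ≠ RHS, this pair disproves the claim, and no lexicographically smaller pair (s ≤ t, positive integers) does.

For instance (1, 8) is also a counterexample (LHS = 1/8, RHS = -7/8), but it's lexicographically larger.

Answer: (s, t) = (1, 1)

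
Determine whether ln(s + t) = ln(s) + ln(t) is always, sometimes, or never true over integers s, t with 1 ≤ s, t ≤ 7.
Sometimes true

It holds at (s, t) = (2, 2) (both sides equal ln(4) ≈ 1.386), but fails at (s, t) = (6, 7) (LHS = ln(13) ≈ 2.565, RHS = ln(6) + ln(7) ≈ 3.738).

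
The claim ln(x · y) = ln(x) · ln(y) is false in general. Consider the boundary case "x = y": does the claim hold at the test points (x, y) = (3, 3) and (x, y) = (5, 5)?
At (3, 3): LHS = ln(9) ≈ 2.197 ≠ RHS = ln(3)² ≈ 1.207
At (5, 5): LHS = ln(25) ≈ 3.219 ≠ RHS = ln(5)² ≈ 2.59

Answer: No, fails at both test points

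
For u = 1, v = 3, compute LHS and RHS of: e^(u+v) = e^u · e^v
LHS = e^(1+3) = e^4 ≈ 54.6
RHS = e^1 · e^3 = e^4 ≈ 54.6

LHS = RHS: the two sides agree.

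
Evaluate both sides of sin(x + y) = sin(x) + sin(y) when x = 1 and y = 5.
LHS = sin(1 + 5) = sin(6) ≈ -0.2794
RHS = sin(1) + sin(5) ≈ -0.1175

LHS ≠ RHS (they differ by about 0.162), so the equation does not hold here.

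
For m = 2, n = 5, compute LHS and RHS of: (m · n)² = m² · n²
LHS = (2 · 5)² = 100
RHS = 2² · 5² = 100

LHS = RHS: the two sides agree.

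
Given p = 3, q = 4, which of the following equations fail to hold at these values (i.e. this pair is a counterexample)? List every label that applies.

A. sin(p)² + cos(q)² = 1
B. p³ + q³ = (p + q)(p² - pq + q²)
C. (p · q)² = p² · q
A, C

Evaluating each claim at the given values:
A. LHS = sin(3)² + cos(4)² ≈ 0.4472, RHS = 1 → fails here (LHS ≠ RHS)
B. LHS = 91, RHS = 91 → holds here (LHS = RHS)
C. LHS = 144, RHS = 36 → fails here (LHS ≠ RHS)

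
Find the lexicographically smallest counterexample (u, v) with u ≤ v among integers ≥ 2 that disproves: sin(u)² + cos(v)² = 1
Substituting (2, 3) into the claim:
LHS = sin(2)² + cos(3)² ≈ 1.807
RHS = 1

Since LHS ≠ RHS, this pair disproves the claim, and no lexicographically smaller pair (u ≤ v, integers ≥ 2) does.

For instance (5, 9) is also a counterexample (LHS = cos(9)² + sin(5)² ≈ 1.75, RHS = 1), but it's lexicographically larger.

Answer: (u, v) = (2, 3)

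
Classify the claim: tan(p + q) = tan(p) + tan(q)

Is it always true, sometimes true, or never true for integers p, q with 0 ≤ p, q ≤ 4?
It holds at (p, q) = (1, 0) (both sides equal tan(1) ≈ 1.557), but fails at (p, q) = (2, 1) (LHS = tan(3) ≈ -0.1425, RHS = tan(2) + tan(1) ≈ -0.6276).

Answer: Sometimes true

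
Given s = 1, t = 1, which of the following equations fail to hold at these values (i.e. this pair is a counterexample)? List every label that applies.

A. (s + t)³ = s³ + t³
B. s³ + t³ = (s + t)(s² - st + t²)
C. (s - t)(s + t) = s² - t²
Evaluating each claim at the given values:
A. LHS = 8, RHS = 2 → fails here (LHS ≠ RHS)
B. LHS = 2, RHS = 2 → holds here (LHS = RHS)
C. LHS = 0, RHS = 0 → holds here (LHS = RHS)

Answer: A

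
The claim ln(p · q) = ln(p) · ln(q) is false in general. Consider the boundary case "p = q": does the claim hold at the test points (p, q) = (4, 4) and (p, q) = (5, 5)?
At (4, 4): LHS = ln(16) ≈ 2.773 ≠ RHS = ln(4)² ≈ 1.922
At (5, 5): LHS = ln(25) ≈ 3.219 ≠ RHS = ln(5)² ≈ 2.59

Answer: No, fails at both test points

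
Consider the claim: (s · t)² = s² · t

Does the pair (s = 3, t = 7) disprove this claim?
Yes

Substituting s = 3, t = 7:
LHS = (3 · 7)² = 441
RHS = 3² · 7 = 63

Since LHS ≠ RHS, this pair disproves the claim.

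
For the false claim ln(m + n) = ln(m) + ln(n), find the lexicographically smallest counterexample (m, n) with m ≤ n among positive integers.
(m, n) = (1, 1)

Substituting (1, 1) into the claim:
LHS = ln(1 + 1) = ln(2) ≈ 0.6931
RHS = ln(1) + ln(1) = 0

Since LHS ≠ RHS, this pair disproves the claim, and no lexicographically smaller pair (m ≤ n, positive integers) does.

For instance (3, 5) is also a counterexample (LHS = ln(8) ≈ 2.079, RHS = ln(3) + ln(5) ≈ 2.708), but it's lexicographically larger.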